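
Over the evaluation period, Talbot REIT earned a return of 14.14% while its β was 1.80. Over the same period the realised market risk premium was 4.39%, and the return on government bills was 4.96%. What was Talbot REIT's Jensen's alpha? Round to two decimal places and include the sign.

CAPM benchmark = R_f + β(R_m − R_f) = 4.96% + 1.80 × 4.39% = 12.8620%
α = actual − benchmark = 14.14% − 12.8620% = +1.28%

+1.28%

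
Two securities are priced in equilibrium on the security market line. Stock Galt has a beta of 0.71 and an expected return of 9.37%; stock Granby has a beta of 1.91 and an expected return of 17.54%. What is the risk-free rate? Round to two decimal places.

Both satisfy E(R) = R_f + β·MRP, so the slope of the SML is
MRP = (17.54% − 9.37%) / (1.91 − 0.71) = 8.17% / 1.20 = 6.8083%
R_f = E(R_Galt) − β_Galt·MRP = 9.37% − 0.71 × 6.8083% = 4.5361%

4.54%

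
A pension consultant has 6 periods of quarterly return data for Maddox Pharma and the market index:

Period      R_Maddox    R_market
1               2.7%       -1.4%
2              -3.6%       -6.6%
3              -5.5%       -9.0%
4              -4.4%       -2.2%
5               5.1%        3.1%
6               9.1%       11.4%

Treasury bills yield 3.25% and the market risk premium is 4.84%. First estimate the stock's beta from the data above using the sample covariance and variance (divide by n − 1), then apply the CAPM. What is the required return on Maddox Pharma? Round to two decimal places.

Mean R_i = (2.7 − 3.6 − 5.5 − 4.4 + 5.1 + 9.1) / 6 = 0.5667%
Mean R_m = (-1.4 − 6.6 − 9.0 − 2.2 + 3.1 + 11.4) / 6 = -0.7833%
Σ(R_i − R̄_i)(R_m − R̄_m) = 201.3733  ⇒  Cov = 201.3733 / 5 = 40.2747
Σ(R_m − R̄_m)² = 267.2483  ⇒  Var(R_m) = 267.2483 / 5 = 53.4497
β = Cov / Var(R_m) = 40.2747 / 53.4497 = 0.7535
E(R) = R_f + β × MRP = 3.25% + 0.7535 × 4.84% = 6.90%

6.90%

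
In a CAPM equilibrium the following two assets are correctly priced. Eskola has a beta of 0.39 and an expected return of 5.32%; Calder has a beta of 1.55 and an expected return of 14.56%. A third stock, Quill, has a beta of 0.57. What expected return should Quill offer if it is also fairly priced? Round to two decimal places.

6.75%

MRP (SML slope) = (14.56% − 5.32%) / (1.55 − 0.39) = 9.24% / 1.16 = 7.9655%
R_f (intercept) = 5.32% − 0.39 × 7.9655% = 2.2135%
E(R_Quill) = R_f + β × MRP = 2.2135% + 0.57 × 7.9655% = 6.75%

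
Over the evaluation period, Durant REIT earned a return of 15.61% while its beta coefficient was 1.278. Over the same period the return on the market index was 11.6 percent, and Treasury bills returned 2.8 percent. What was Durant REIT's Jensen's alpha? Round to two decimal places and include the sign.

Market excess return = 11.6% − 2.8% = 8.80%
CAPM benchmark = R_f + β(R_m − R_f) = 2.8% + 1.278 × 8.8% = 14.0464%
α = actual − benchmark = 15.61% − 14.0464% = +1.56%

+1.56%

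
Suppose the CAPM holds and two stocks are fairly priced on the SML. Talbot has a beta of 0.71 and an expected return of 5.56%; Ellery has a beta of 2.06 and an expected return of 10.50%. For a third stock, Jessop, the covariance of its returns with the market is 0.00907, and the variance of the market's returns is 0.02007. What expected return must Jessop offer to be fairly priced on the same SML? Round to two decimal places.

MRP = (10.50% − 5.56%) / (2.06 − 0.71) = 3.6593%
R_f = 5.56% − 0.71 × 3.6593% = 2.9619%
β_Jessop = Cov / Var(R_m) = 0.00907 / 0.02007 = 0.4519
E(R_Jessop) = R_f + β × MRP = 2.9619% + 0.4519 × 3.6593% = 4.62%

4.62%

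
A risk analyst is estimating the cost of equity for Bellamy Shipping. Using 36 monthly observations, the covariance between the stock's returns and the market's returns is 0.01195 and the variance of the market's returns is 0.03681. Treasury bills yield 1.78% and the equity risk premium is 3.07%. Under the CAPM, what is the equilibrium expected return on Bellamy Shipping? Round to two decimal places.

2.78%

β = Cov(R_i, R_m) / Var(R_m) = 0.01195 / 0.03681 = 0.3246
E(R) = R_f + β × MRP = 1.78% + 0.3246 × 3.07% = 2.78%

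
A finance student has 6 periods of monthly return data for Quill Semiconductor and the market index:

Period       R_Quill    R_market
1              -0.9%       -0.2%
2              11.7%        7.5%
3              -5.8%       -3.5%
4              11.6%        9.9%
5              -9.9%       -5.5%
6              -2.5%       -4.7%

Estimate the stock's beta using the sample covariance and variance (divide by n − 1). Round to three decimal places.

Mean R_i = (-0.9 + 11.7 − 5.8 + 11.6 − 9.9 − 2.5) / 6 = 0.7000%
Mean R_m = (-0.2 + 7.5 − 3.5 + 9.9 − 5.5 − 4.7) / 6 = 0.5833%
Σ(R_i − R̄_i)(R_m − R̄_m) = 286.8200  ⇒  Cov = 286.8200 / 5 = 57.3640
Σ(R_m − R̄_m)² = 216.8483  ⇒  Var(R_m) = 216.8483 / 5 = 43.3697
β = Cov / Var(R_m) = 57.3640 / 43.3697 = 1.3227

1.323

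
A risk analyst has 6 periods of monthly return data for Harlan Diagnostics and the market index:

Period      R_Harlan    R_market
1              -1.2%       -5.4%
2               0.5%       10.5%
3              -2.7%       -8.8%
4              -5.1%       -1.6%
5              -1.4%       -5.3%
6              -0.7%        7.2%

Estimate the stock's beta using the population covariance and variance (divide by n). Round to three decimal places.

0.135

Mean R_i = (-1.2 + 0.5 − 2.7 − 5.1 − 1.4 − 0.7) / 6 = -1.7667%
Mean R_m = (-5.4 + 10.5 − 8.8 − 1.6 − 5.3 + 7.2) / 6 = -0.5667%
Σ(R_i − R̄_i)(R_m − R̄_m) = 40.0233  ⇒  Cov = 40.0233 / 6 = 6.6706
Σ(R_m − R̄_m)² = 297.4133  ⇒  Var(R_m) = 297.4133 / 6 = 49.5689
β = Cov / Var(R_m) = 6.6706 / 49.5689 = 0.1346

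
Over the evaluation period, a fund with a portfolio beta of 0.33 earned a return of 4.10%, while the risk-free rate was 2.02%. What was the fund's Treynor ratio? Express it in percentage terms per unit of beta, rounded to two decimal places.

6.30%

Treynor = (R_P − R_f) / β_P = (4.10% − 2.02%) / 0.3300 = 2.08% / 0.3300 = 6.30%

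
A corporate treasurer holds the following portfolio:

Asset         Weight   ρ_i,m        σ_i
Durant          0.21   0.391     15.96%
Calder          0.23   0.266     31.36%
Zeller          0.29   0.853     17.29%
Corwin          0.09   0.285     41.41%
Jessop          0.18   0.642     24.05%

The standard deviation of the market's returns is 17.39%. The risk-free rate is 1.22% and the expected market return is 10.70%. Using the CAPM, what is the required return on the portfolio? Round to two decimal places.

7.41%

β_Durant = 0.391 × 15.96% / 17.39% = 0.3588
β_Calder = 0.266 × 31.36% / 17.39% = 0.4797
β_Zeller = 0.853 × 17.29% / 17.39% = 0.8481
β_Corwin = 0.285 × 41.41% / 17.39% = 0.6787
β_Jessop = 0.642 × 24.05% / 17.39% = 0.8879
β_P = Σ w_i β_i = 0.21×0.3588 + 0.23×0.4797 + 0.29×0.8481 + 0.09×0.6787 + 0.18×0.8879 = 0.6525
MRP = 10.70% − 1.22% = 9.48%
E(R_P) = R_f + β_P × MRP = 1.22% + 0.6525 × 9.48% = 7.41%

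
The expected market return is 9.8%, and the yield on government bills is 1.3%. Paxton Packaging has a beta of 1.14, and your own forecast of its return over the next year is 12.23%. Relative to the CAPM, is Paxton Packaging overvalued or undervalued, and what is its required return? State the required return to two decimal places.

MRP = 9.8% − 1.3% = 8.50%
Required return = R_f + β·MRP = 1.3% + 1.14 × 8.5% = 10.99%
Forecast 12.23% > required 10.99% → the stock plots above the SML → undervalued.

Undervalued; required return 10.99%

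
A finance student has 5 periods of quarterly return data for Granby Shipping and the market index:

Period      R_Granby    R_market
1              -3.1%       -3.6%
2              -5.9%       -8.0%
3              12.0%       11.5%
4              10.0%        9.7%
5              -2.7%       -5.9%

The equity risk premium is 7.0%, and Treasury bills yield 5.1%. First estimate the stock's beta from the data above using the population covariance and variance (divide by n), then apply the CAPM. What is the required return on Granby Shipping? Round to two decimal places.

Mean R_i = (-3.1 − 5.9 + 12.0 + 10.0 − 2.7) / 5 = 2.0600%
Mean R_m = (-3.6 − 8.0 + 11.5 + 9.7 − 5.9) / 5 = 0.7400%
Σ(R_i − R̄_i)(R_m − R̄_m) = 301.6680  ⇒  Cov = 301.6680 / 5 = 60.3336
Σ(R_m − R̄_m)² = 335.3720  ⇒  Var(R_m) = 335.3720 / 5 = 67.0744
β = Cov / Var(R_m) = 60.3336 / 67.0744 = 0.8995
E(R) = R_f + β × MRP = 5.1% + 0.8995 × 7.0% = 11.40%

11.40%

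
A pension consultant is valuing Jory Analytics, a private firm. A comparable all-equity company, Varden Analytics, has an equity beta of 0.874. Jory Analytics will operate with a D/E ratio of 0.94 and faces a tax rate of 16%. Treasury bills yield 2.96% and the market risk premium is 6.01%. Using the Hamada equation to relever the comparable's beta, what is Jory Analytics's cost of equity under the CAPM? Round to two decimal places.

β_L = β_U × [1 + (1 − t)(D/E)] = 0.874 × [1 + (1 − 0.16) × 0.94]
    = 0.874 × [1 + 0.84 × 0.94] = 0.874 × 1.7896 = 1.5641
E(R) = R_f + β_L × MRP = 2.96% + 1.5641 × 6.01% = 12.36%

12.36%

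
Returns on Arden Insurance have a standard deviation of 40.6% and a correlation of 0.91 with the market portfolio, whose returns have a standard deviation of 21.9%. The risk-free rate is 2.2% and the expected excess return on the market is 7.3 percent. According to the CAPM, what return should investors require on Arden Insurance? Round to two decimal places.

14.52%

β = ρ × σ_i / σ_m = 0.91 × 40.6% / 21.9% = 1.6870
E(R) = 2.2% + 1.6870 × 7.3% = 14.52%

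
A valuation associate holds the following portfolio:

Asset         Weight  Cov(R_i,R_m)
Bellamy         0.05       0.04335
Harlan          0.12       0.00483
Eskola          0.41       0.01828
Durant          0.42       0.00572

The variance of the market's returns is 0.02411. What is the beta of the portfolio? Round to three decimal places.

0.524

β_Bellamy = 0.04335 / 0.02411 = 1.7980
β_Harlan = 0.00483 / 0.02411 = 0.2003
β_Eskola = 0.01828 / 0.02411 = 0.7582
β_Durant = 0.00572 / 0.02411 = 0.2372
β_P = Σ w_i β_i = 0.05×1.7980 + 0.12×0.2003 + 0.41×0.7582 + 0.42×0.2372 = 0.5244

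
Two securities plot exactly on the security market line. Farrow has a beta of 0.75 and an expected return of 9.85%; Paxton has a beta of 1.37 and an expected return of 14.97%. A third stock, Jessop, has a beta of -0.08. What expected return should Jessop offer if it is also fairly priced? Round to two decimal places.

3.00%

MRP (SML slope) = (14.97% − 9.85%) / (1.37 − 0.75) = 5.12% / 0.62 = 8.2581%
R_f (intercept) = 9.85% − 0.75 × 8.2581% = 3.6564%
E(R_Jessop) = R_f + β × MRP = 3.6564% + -0.08 × 8.2581% = 3.00%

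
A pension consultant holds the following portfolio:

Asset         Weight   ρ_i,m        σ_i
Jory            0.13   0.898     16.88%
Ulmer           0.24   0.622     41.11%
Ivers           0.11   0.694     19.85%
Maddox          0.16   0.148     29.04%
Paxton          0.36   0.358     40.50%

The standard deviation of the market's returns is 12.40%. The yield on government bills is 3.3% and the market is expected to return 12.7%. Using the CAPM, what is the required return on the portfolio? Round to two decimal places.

15.07%

β_Jory = 0.898 × 16.88% / 12.40% = 1.2224
β_Ulmer = 0.622 × 41.11% / 12.40% = 2.0621
β_Ivers = 0.694 × 19.85% / 12.40% = 1.1110
β_Maddox = 0.148 × 29.04% / 12.40% = 0.3466
β_Paxton = 0.358 × 40.50% / 12.40% = 1.1693
β_P = Σ w_i β_i = 0.13×1.2224 + 0.24×2.0621 + 0.11×1.1110 + 0.16×0.3466 + 0.36×1.1693 = 1.2524
MRP = 12.7% − 3.3% = 9.40%
E(R_P) = R_f + β_P × MRP = 3.3% + 1.2524 × 9.4% = 15.07%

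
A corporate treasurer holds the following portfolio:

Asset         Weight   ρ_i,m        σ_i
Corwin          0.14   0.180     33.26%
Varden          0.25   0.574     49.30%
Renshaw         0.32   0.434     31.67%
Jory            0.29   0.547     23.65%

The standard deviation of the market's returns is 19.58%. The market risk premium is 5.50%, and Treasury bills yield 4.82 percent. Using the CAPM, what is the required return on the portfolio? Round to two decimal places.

9.33%

β_Corwin = 0.180 × 33.26% / 19.58% = 0.3058
β_Varden = 0.574 × 49.30% / 19.58% = 1.4453
β_Renshaw = 0.434 × 31.67% / 19.58% = 0.7020
β_Jory = 0.547 × 23.65% / 19.58% = 0.6607
β_P = Σ w_i β_i = 0.14×0.3058 + 0.25×1.4453 + 0.32×0.7020 + 0.29×0.6607 = 0.8204
E(R_P) = R_f + β_P × MRP = 4.82% + 0.8204 × 5.50% = 9.33%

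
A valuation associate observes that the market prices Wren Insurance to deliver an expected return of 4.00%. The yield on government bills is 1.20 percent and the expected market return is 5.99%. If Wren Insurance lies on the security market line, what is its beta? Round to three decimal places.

MRP = 5.99% − 1.20% = 4.79%
β = (E(R) − R_f) / MRP = (4.00% − 1.20%) / 4.79% = 2.80% / 4.79% = 0.585

0.585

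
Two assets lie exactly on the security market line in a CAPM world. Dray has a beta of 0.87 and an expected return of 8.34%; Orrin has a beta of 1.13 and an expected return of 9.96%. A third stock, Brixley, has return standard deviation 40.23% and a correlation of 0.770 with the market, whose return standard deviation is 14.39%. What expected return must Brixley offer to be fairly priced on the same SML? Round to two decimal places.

MRP = (9.96% − 8.34%) / (1.13 − 0.87) = 6.2308%
R_f = 8.34% − 0.87 × 6.2308% = 2.9192%
β_Brixley = ρ·σ_i/σ_m = 0.770 × 40.23 / 14.39 = 2.1527
E(R_Brixley) = R_f + β × MRP = 2.9192% + 2.1527 × 6.2308% = 16.33%

16.33%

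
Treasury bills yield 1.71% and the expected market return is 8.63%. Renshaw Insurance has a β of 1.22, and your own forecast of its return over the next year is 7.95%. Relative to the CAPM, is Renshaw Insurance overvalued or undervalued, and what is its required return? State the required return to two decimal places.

Overvalued; required return 10.15%

MRP = 8.63% − 1.71% = 6.92%
Required return = R_f + β·MRP = 1.71% + 1.22 × 6.92% = 10.15%
Forecast 7.95% < required 10.15% → the stock plots below the SML → overvalued.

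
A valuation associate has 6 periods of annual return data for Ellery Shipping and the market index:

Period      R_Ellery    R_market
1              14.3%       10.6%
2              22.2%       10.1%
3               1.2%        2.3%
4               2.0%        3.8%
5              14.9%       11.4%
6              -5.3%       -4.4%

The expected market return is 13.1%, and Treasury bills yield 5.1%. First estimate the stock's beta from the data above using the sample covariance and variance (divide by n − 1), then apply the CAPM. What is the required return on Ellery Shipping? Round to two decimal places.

Mean R_i = (14.3 + 22.2 + 1.2 + 2.0 + 14.9 − 5.3) / 6 = 8.2167%
Mean R_m = (10.6 + 10.1 + 2.3 + 3.8 + 11.4 − 4.4) / 6 = 5.6333%
Σ(R_i − R̄_i)(R_m − R̄_m) = 301.6167  ⇒  Cov = 301.6167 / 5 = 60.3233
Σ(R_m − R̄_m)² = 193.0133  ⇒  Var(R_m) = 193.0133 / 5 = 38.6027
β = Cov / Var(R_m) = 60.3233 / 38.6027 = 1.5627
MRP = 13.1% − 5.1% = 8.00%
E(R) = R_f + β × MRP = 5.1% + 1.5627 × 8.0% = 17.60%

17.60%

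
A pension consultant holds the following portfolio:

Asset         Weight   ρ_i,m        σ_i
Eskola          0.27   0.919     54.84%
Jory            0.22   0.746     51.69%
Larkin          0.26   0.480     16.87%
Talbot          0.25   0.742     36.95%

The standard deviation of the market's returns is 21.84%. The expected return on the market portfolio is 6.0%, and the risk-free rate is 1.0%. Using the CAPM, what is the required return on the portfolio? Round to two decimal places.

8.11%

β_Eskola = 0.919 × 54.84% / 21.84% = 2.3076
β_Jory = 0.746 × 51.69% / 21.84% = 1.7656
β_Larkin = 0.480 × 16.87% / 21.84% = 0.3708
β_Talbot = 0.742 × 36.95% / 21.84% = 1.2554
β_P = Σ w_i β_i = 0.27×2.3076 + 0.22×1.7656 + 0.26×0.3708 + 0.25×1.2554 = 1.4217
MRP = 6.0% − 1.0% = 5.00%
E(R_P) = R_f + β_P × MRP = 1.0% + 1.4217 × 5.0% = 8.11%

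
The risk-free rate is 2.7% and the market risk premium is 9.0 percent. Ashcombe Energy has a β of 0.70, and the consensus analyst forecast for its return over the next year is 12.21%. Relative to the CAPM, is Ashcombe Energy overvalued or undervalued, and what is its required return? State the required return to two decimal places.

Required return = R_f + β·MRP = 2.7% + 0.70 × 9.0% = 9.00%
Forecast 12.21% > required 9.00% → the stock plots above the SML → undervalued.

Undervalued; required return 9.00%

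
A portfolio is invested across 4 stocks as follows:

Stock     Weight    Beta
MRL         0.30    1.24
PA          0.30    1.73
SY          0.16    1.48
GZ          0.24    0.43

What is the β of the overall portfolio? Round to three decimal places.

1.231

β_P = Σ w_i β_i = 0.30×1.24 + 0.30×1.73 + 0.16×1.48 + 0.24×0.43 = 1.2310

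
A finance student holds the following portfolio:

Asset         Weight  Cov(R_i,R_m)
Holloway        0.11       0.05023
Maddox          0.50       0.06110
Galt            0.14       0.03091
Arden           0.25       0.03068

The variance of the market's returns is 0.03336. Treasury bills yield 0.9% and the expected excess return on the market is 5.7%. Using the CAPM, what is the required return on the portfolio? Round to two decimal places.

β_Holloway = 0.05023 / 0.03336 = 1.5057
β_Maddox = 0.06110 / 0.03336 = 1.8315
β_Galt = 0.03091 / 0.03336 = 0.9266
β_Arden = 0.03068 / 0.03336 = 0.9197
β_P = Σ w_i β_i = 0.11×1.5057 + 0.50×1.8315 + 0.14×0.9266 + 0.25×0.9197 = 1.4410
E(R_P) = R_f + β_P × MRP = 0.9% + 1.4410 × 5.7% = 9.11%

9.11%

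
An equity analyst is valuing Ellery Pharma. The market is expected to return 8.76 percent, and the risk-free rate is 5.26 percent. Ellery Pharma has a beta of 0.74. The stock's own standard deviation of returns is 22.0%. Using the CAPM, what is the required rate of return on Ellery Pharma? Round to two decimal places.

7.85%

Market risk premium = E(R_m) − R_f = 8.76% − 5.26% = 3.50%
E(R) = R_f + β × MRP = 5.26% + 0.74 × 3.50% = 7.85%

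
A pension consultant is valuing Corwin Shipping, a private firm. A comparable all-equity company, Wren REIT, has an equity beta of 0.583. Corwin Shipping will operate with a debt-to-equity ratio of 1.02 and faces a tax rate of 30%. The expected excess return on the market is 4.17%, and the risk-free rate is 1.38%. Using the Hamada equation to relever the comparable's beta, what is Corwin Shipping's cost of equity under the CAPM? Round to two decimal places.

β_L = β_U × [1 + (1 − t)(D/E)] = 0.583 × [1 + (1 − 0.30) × 1.02]
    = 0.583 × [1 + 0.70 × 1.02] = 0.583 × 1.7140 = 0.9993
E(R) = R_f + β_L × MRP = 1.38% + 0.9993 × 4.17% = 5.55%

5.55%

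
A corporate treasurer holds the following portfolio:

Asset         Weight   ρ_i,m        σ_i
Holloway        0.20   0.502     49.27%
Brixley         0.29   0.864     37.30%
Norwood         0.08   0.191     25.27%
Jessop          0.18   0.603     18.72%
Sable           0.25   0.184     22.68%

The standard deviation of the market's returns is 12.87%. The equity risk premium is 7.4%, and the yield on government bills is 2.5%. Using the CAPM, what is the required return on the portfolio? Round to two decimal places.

12.71%

β_Holloway = 0.502 × 49.27% / 12.87% = 1.9218
β_Brixley = 0.864 × 37.30% / 12.87% = 2.5041
β_Norwood = 0.191 × 25.27% / 12.87% = 0.3750
β_Jessop = 0.603 × 18.72% / 12.87% = 0.8771
β_Sable = 0.184 × 22.68% / 12.87% = 0.3243
β_P = Σ w_i β_i = 0.20×1.9218 + 0.29×2.5041 + 0.08×0.3750 + 0.18×0.8771 + 0.25×0.3243 = 1.3795
E(R_P) = R_f + β_P × MRP = 2.5% + 1.3795 × 7.4% = 12.71%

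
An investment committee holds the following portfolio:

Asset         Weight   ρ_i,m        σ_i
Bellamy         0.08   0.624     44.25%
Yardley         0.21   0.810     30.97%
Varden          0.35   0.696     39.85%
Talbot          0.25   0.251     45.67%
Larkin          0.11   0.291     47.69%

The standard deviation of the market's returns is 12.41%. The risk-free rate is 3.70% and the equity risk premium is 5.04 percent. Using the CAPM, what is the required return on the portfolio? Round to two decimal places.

12.46%

β_Bellamy = 0.624 × 44.25% / 12.41% = 2.2250
β_Yardley = 0.810 × 30.97% / 12.41% = 2.0214
β_Varden = 0.696 × 39.85% / 12.41% = 2.2349
β_Talbot = 0.251 × 45.67% / 12.41% = 0.9237
β_Larkin = 0.291 × 47.69% / 12.41% = 1.1183
β_P = Σ w_i β_i = 0.08×2.2250 + 0.21×2.0214 + 0.35×2.2349 + 0.25×0.9237 + 0.11×1.1183 = 1.7386
E(R_P) = R_f + β_P × MRP = 3.70% + 1.7386 × 5.04% = 12.46%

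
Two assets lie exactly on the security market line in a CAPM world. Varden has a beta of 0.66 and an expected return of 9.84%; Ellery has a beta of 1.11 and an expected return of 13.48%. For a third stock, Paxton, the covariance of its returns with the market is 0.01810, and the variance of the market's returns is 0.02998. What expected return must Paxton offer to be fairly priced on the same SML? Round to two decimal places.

9.38%

MRP = (13.48% − 9.84%) / (1.11 − 0.66) = 8.0889%
R_f = 9.84% − 0.66 × 8.0889% = 4.5013%
β_Paxton = Cov / Var(R_m) = 0.01810 / 0.02998 = 0.6037
E(R_Paxton) = R_f + β × MRP = 4.5013% + 0.6037 × 8.0889% = 9.38%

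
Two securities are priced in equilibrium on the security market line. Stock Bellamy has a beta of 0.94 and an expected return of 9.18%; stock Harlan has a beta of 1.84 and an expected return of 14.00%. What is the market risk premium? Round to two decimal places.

5.36%

Both satisfy E(R) = R_f + β·MRP, so the slope of the SML is
MRP = (14.00% − 9.18%) / (1.84 − 0.94) = 4.82% / 0.90 = 5.3556%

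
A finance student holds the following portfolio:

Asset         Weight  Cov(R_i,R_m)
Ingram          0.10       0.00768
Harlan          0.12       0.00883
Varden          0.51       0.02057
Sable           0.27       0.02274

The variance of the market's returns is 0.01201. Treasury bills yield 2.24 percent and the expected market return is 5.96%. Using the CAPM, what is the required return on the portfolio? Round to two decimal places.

β_Ingram = 0.00768 / 0.01201 = 0.6395
β_Harlan = 0.00883 / 0.01201 = 0.7352
β_Varden = 0.02057 / 0.01201 = 1.7127
β_Sable = 0.02274 / 0.01201 = 1.8934
β_P = Σ w_i β_i = 0.10×0.6395 + 0.12×0.7352 + 0.51×1.7127 + 0.27×1.8934 = 1.5369
MRP = 5.96% − 2.24% = 3.72%
E(R_P) = R_f + β_P × MRP = 2.24% + 1.5369 × 3.72% = 7.96%

7.96%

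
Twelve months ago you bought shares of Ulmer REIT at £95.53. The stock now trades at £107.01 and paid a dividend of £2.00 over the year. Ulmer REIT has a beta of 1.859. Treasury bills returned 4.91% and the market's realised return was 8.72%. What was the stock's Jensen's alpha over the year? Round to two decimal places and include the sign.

Realised HPR = (P1 + D1 − P0) / P0 = (107.01 + 2.00 − 95.53) / 95.53 = 13.48 / 95.53 = 14.1108%
MRP = 8.72% − 4.91% = 3.81%
CAPM required = R_f + β·MRP = 4.91% + 1.859 × 3.81% = 11.99279%
α = realised − required = 14.1108% − 11.99279% = +2.12%

+2.12%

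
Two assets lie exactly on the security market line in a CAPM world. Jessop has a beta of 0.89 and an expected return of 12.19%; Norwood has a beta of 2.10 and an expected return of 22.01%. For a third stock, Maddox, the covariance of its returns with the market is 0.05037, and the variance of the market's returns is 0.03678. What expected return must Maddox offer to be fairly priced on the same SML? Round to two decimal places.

16.08%

MRP = (22.01% − 12.19%) / (2.10 − 0.89) = 8.1157%
R_f = 12.19% − 0.89 × 8.1157% = 4.9670%
β_Maddox = Cov / Var(R_m) = 0.05037 / 0.03678 = 1.3695
E(R_Maddox) = R_f + β × MRP = 4.9670% + 1.3695 × 8.1157% = 16.08%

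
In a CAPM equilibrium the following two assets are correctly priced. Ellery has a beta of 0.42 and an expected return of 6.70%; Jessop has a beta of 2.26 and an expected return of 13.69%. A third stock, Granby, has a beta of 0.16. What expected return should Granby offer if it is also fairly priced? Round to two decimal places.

MRP (SML slope) = (13.69% − 6.70%) / (2.26 − 0.42) = 6.99% / 1.84 = 3.7989%
R_f (intercept) = 6.70% − 0.42 × 3.7989% = 5.1045%
E(R_Granby) = R_f + β × MRP = 5.1045% + 0.16 × 3.7989% = 5.71%

5.71%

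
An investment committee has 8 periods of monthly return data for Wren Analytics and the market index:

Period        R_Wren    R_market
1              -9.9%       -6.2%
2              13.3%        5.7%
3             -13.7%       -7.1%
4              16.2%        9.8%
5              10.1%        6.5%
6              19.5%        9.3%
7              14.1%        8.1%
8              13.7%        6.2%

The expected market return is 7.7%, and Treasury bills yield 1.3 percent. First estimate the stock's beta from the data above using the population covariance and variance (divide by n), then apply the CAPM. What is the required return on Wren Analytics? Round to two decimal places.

Mean R_i = (-9.9 + 13.3 − 13.7 + 16.2 + 10.1 + 19.5 + 14.1 + 13.7) / 8 = 7.9125%
Mean R_m = (-6.2 + 5.7 − 7.1 + 9.8 + 6.5 + 9.3 + 8.1 + 6.2) / 8 = 4.0375%
Σ(R_i − R̄_i)(R_m − R̄_m) = 583.7963  ⇒  Cov = 583.7963 / 8 = 72.9745
Σ(R_m − R̄_m)² = 319.7588  ⇒  Var(R_m) = 319.7588 / 8 = 39.9699
β = Cov / Var(R_m) = 72.9745 / 39.9699 = 1.8257
MRP = 7.7% − 1.3% = 6.40%
E(R) = R_f + β × MRP = 1.3% + 1.8257 × 6.4% = 12.98%

12.98%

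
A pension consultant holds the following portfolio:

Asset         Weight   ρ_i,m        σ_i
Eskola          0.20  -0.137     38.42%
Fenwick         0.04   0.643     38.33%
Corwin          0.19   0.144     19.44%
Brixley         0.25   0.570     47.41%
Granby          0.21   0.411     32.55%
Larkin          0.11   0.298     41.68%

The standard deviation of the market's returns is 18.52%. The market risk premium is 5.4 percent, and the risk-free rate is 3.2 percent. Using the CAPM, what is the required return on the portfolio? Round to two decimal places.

β_Eskola = -0.137 × 38.42% / 18.52% = -0.2842
β_Fenwick = 0.643 × 38.33% / 18.52% = 1.3308
β_Corwin = 0.144 × 19.44% / 18.52% = 0.1512
β_Brixley = 0.570 × 47.41% / 18.52% = 1.4592
β_Granby = 0.411 × 32.55% / 18.52% = 0.7224
β_Larkin = 0.298 × 41.68% / 18.52% = 0.6707
β_P = Σ w_i β_i = 0.20×-0.2842 + 0.04×1.3308 + 0.19×0.1512 + 0.25×1.4592 + 0.21×0.7224 + 0.11×0.6707 = 0.6154
E(R_P) = R_f + β_P × MRP = 3.2% + 0.6154 × 5.4% = 6.52%

6.52%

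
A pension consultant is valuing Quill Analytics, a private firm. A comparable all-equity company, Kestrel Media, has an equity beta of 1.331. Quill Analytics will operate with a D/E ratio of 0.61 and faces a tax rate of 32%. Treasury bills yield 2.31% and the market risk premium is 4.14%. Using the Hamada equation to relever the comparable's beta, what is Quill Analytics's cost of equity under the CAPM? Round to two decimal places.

β_L = β_U × [1 + (1 − t)(D/E)] = 1.331 × [1 + (1 − 0.32) × 0.61]
    = 1.331 × [1 + 0.68 × 0.61] = 1.331 × 1.4148 = 1.8831
E(R) = R_f + β_L × MRP = 2.31% + 1.8831 × 4.14% = 10.11%

10.11%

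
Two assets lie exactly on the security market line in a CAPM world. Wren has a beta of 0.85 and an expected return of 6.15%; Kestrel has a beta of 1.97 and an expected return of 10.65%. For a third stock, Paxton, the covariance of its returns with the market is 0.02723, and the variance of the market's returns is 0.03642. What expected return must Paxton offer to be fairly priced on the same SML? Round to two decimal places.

5.74%

MRP = (10.65% − 6.15%) / (1.97 − 0.85) = 4.0179%
R_f = 6.15% − 0.85 × 4.0179% = 2.7348%
β_Paxton = Cov / Var(R_m) = 0.02723 / 0.03642 = 0.7477
E(R_Paxton) = R_f + β × MRP = 2.7348% + 0.7477 × 4.0179% = 5.74%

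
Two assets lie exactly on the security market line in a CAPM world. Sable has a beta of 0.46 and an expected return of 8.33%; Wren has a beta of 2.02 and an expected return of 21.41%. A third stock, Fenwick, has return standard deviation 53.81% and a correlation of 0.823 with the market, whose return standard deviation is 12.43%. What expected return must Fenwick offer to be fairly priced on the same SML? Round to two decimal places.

34.35%

MRP = (21.41% − 8.33%) / (2.02 − 0.46) = 8.3846%
R_f = 8.33% − 0.46 × 8.3846% = 4.4731%
β_Fenwick = ρ·σ_i/σ_m = 0.823 × 53.81 / 12.43 = 3.5628
E(R_Fenwick) = R_f + β × MRP = 4.4731% + 3.5628 × 8.3846% = 34.35%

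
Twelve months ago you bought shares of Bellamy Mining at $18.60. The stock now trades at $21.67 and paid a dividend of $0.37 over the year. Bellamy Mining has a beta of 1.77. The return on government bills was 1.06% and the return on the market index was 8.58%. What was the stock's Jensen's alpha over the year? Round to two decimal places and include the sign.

+4.12%

Realised HPR = (P1 + D1 − P0) / P0 = (21.67 + 0.37 − 18.60) / 18.60 = 3.44 / 18.60 = 18.4946%
MRP = 8.58% − 1.06% = 7.52%
CAPM required = R_f + β·MRP = 1.06% + 1.77 × 7.52% = 14.3704%
α = realised − required = 18.4946% − 14.3704% = +4.12%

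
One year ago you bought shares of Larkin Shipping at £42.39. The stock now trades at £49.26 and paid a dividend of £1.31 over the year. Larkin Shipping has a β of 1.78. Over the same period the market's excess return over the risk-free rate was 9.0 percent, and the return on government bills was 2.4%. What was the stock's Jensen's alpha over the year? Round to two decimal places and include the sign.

+0.88%

Realised HPR = (P1 + D1 − P0) / P0 = (49.26 + 1.31 − 42.39) / 42.39 = 8.18 / 42.39 = 19.2970%
CAPM required = R_f + β·MRP = 2.4% + 1.78 × 9.0% = 18.4200%
α = realised − required = 19.2970% − 18.4200% = +0.88%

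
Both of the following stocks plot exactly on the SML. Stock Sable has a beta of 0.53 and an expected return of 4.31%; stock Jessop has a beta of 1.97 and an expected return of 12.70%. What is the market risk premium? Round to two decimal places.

Both satisfy E(R) = R_f + β·MRP, so the slope of the SML is
MRP = (12.70% − 4.31%) / (1.97 − 0.53) = 8.39% / 1.44 = 5.8264%

5.83%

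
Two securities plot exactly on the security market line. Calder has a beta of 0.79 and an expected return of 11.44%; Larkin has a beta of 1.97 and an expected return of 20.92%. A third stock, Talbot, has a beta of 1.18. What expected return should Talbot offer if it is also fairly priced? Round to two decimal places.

14.57%

MRP (SML slope) = (20.92% − 11.44%) / (1.97 − 0.79) = 9.48% / 1.18 = 8.0339%
R_f (intercept) = 11.44% − 0.79 × 8.0339% = 5.0932%
E(R_Talbot) = R_f + β × MRP = 5.0932% + 1.18 × 8.0339% = 14.57%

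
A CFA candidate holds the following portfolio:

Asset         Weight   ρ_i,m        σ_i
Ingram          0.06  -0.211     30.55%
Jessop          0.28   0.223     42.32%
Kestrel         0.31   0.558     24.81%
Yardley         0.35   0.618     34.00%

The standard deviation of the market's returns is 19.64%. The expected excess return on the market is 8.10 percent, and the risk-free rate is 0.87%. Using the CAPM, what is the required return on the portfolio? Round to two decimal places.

β_Ingram = -0.211 × 30.55% / 19.64% = -0.3282
β_Jessop = 0.223 × 42.32% / 19.64% = 0.4805
β_Kestrel = 0.558 × 24.81% / 19.64% = 0.7049
β_Yardley = 0.618 × 34.00% / 19.64% = 1.0699
β_P = Σ w_i β_i = 0.06×-0.3282 + 0.28×0.4805 + 0.31×0.7049 + 0.35×1.0699 = 0.7078
E(R_P) = R_f + β_P × MRP = 0.87% + 0.7078 × 8.10% = 6.60%

6.60%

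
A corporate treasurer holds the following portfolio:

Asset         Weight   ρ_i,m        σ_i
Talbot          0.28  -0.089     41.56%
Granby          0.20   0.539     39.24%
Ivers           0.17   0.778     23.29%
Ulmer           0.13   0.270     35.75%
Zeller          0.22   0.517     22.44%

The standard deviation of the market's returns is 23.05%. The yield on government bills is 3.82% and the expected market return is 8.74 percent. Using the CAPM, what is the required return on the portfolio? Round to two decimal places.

5.97%

β_Talbot = -0.089 × 41.56% / 23.05% = -0.1605
β_Granby = 0.539 × 39.24% / 23.05% = 0.9176
β_Ivers = 0.778 × 23.29% / 23.05% = 0.7861
β_Ulmer = 0.270 × 35.75% / 23.05% = 0.4188
β_Zeller = 0.517 × 22.44% / 23.05% = 0.5033
β_P = Σ w_i β_i = 0.28×-0.1605 + 0.20×0.9176 + 0.17×0.7861 + 0.13×0.4188 + 0.22×0.5033 = 0.4374
MRP = 8.74% − 3.82% = 4.92%
E(R_P) = R_f + β_P × MRP = 3.82% + 0.4374 × 4.92% = 5.97%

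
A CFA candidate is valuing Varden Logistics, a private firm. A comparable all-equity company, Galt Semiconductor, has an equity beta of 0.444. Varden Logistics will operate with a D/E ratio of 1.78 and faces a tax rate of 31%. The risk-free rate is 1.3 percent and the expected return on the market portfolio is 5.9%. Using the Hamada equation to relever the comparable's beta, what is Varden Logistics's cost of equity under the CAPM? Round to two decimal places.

β_L = β_U × [1 + (1 − t)(D/E)] = 0.444 × [1 + (1 − 0.31) × 1.78]
    = 0.444 × [1 + 0.69 × 1.78] = 0.444 × 2.2282 = 0.9893
MRP = 5.9% − 1.3% = 4.60%
E(R) = R_f + β_L × MRP = 1.3% + 0.9893 × 4.6% = 5.85%

5.85%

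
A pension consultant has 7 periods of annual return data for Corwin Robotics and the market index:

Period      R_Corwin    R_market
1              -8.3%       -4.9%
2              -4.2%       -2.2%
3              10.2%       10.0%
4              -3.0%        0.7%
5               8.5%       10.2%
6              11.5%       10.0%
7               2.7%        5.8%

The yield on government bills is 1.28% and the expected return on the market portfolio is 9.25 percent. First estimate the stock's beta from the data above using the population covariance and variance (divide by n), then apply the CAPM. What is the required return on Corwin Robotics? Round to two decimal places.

10.95%

Mean R_i = (-8.3 − 4.2 + 10.2 − 3.0 + 8.5 + 11.5 + 2.7) / 7 = 2.4857%
Mean R_m = (-4.9 − 2.2 + 10.0 + 0.7 + 10.2 + 10.0 + 5.8) / 7 = 4.2286%
Σ(R_i − R̄_i)(R_m − R̄_m) = 293.5929  ⇒  Cov = 293.5929 / 7 = 41.9418
Σ(R_m − R̄_m)² = 241.8543  ⇒  Var(R_m) = 241.8543 / 7 = 34.5506
β = Cov / Var(R_m) = 41.9418 / 34.5506 = 1.2139
MRP = 9.25% − 1.28% = 7.97%
E(R) = R_f + β × MRP = 1.28% + 1.2139 × 7.97% = 10.95%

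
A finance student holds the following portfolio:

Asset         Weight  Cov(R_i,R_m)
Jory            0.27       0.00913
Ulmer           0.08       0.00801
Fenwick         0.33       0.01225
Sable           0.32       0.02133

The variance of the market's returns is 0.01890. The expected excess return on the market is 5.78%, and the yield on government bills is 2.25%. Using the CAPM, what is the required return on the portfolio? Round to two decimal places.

6.52%

β_Jory = 0.00913 / 0.01890 = 0.4831
β_Ulmer = 0.00801 / 0.01890 = 0.4238
β_Fenwick = 0.01225 / 0.01890 = 0.6481
β_Sable = 0.02133 / 0.01890 = 1.1286
β_P = Σ w_i β_i = 0.27×0.4831 + 0.08×0.4238 + 0.33×0.6481 + 0.32×1.1286 = 0.7394
E(R_P) = R_f + β_P × MRP = 2.25% + 0.7394 × 5.78% = 6.52%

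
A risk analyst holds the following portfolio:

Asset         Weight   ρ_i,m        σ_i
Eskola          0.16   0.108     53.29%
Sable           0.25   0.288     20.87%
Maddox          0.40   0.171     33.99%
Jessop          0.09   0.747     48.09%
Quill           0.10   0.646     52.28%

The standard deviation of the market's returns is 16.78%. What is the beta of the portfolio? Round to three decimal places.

0.677

β_Eskola = 0.108 × 53.29% / 16.78% = 0.3430
β_Sable = 0.288 × 20.87% / 16.78% = 0.3582
β_Maddox = 0.171 × 33.99% / 16.78% = 0.3464
β_Jessop = 0.747 × 48.09% / 16.78% = 2.1408
β_Quill = 0.646 × 52.28% / 16.78% = 2.0127
β_P = Σ w_i β_i = 0.16×0.3430 + 0.25×0.3582 + 0.40×0.3464 + 0.09×2.1408 + 0.10×2.0127 = 0.6769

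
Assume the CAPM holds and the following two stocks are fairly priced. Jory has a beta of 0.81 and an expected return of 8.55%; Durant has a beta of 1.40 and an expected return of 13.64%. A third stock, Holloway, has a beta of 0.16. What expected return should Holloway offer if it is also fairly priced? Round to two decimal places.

MRP (SML slope) = (13.64% − 8.55%) / (1.40 − 0.81) = 5.09% / 0.59 = 8.6271%
R_f (intercept) = 8.55% − 0.81 × 8.6271% = 1.5620%
E(R_Holloway) = R_f + β × MRP = 1.5620% + 0.16 × 8.6271% = 2.94%

2.94%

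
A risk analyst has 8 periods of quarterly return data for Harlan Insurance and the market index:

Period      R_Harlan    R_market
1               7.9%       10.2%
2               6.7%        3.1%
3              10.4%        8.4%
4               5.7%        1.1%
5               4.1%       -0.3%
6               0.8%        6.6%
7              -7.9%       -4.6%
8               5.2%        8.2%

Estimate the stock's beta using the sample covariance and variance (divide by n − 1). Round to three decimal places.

0.781

Mean R_i = (7.9 + 6.7 + 10.4 + 5.7 + 4.1 + 0.8 − 7.9 + 5.2) / 8 = 4.1125%
Mean R_m = (10.2 + 3.1 + 8.4 + 1.1 − 0.3 + 6.6 − 4.6 + 8.2) / 8 = 4.0875%
Σ(R_i − R̄_i)(R_m − R̄_m) = 143.5313  ⇒  Cov = 143.5313 / 7 = 20.5045
Σ(R_m − R̄_m)² = 183.8088  ⇒  Var(R_m) = 183.8088 / 7 = 26.2584
β = Cov / Var(R_m) = 20.5045 / 26.2584 = 0.7809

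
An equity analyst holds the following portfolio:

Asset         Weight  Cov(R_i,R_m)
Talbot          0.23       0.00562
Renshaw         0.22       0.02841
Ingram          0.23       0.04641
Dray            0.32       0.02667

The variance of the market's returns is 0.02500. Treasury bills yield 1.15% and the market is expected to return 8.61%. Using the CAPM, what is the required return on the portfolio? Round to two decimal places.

9.13%

β_Talbot = 0.00562 / 0.02500 = 0.2248
β_Renshaw = 0.02841 / 0.02500 = 1.1364
β_Ingram = 0.04641 / 0.02500 = 1.8564
β_Dray = 0.02667 / 0.02500 = 1.0668
β_P = Σ w_i β_i = 0.23×0.2248 + 0.22×1.1364 + 0.23×1.8564 + 0.32×1.0668 = 1.0701
MRP = 8.61% − 1.15% = 7.46%
E(R_P) = R_f + β_P × MRP = 1.15% + 1.0701 × 7.46% = 9.13%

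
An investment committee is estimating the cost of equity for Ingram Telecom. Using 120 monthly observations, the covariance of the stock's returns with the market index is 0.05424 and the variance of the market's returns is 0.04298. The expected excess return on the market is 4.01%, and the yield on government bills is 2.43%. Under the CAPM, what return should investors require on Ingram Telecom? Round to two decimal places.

β = Cov(R_i, R_m) / Var(R_m) = 0.05424 / 0.04298 = 1.2620
E(R) = R_f + β × MRP = 2.43% + 1.2620 × 4.01% = 7.49%

7.49%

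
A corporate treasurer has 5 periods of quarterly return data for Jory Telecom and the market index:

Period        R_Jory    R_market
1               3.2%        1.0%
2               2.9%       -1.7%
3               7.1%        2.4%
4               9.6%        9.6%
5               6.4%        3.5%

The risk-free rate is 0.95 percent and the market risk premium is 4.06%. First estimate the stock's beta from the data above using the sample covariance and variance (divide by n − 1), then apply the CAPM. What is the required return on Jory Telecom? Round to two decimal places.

3.46%

Mean R_i = (3.2 + 2.9 + 7.1 + 9.6 + 6.4) / 5 = 5.8400%
Mean R_m = (1.0 − 1.7 + 2.4 + 9.6 + 3.5) / 5 = 2.9600%
Σ(R_i − R̄_i)(R_m − R̄_m) = 43.4380  ⇒  Cov = 43.4380 / 4 = 10.8595
Σ(R_m − R̄_m)² = 70.2520  ⇒  Var(R_m) = 70.2520 / 4 = 17.5630
β = Cov / Var(R_m) = 10.8595 / 17.5630 = 0.6183
E(R) = R_f + β × MRP = 0.95% + 0.6183 × 4.06% = 3.46%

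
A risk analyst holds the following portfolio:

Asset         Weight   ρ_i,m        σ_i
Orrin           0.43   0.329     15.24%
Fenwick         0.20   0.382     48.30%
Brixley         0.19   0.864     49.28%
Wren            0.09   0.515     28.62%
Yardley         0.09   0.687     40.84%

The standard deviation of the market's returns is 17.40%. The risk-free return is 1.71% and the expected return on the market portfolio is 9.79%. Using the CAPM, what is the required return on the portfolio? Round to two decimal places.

9.97%

β_Orrin = 0.329 × 15.24% / 17.40% = 0.2882
β_Fenwick = 0.382 × 48.30% / 17.40% = 1.0604
β_Brixley = 0.864 × 49.28% / 17.40% = 2.4470
β_Wren = 0.515 × 28.62% / 17.40% = 0.8471
β_Yardley = 0.687 × 40.84% / 17.40% = 1.6125
β_P = Σ w_i β_i = 0.43×0.2882 + 0.20×1.0604 + 0.19×2.4470 + 0.09×0.8471 + 0.09×1.6125 = 1.0223
MRP = 9.79% − 1.71% = 8.08%
E(R_P) = R_f + β_P × MRP = 1.71% + 1.0223 × 8.08% = 9.97%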